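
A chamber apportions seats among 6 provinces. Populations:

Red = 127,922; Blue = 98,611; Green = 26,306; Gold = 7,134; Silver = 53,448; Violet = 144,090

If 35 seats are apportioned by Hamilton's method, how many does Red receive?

Standard divisor: 457511 ÷ 35 ≈ 13071.743.
Standard quotas: Red 9.7861, Blue 7.5438, Green 2.0124, Gold 0.5458, Silver 4.0888, Violet 11.0230.
Lower quotas: Red 9, Blue 7, Green 2, Gold 0, Silver 4, Violet 11 (sum 33, leaving 2 seats).
Remainders in descending order: Red 0.7861, Gold 0.5458, Blue 0.5438, Silver 0.0888, Violet 0.0230, Green 0.0124.
Largest remainders: Red, Gold receive the extra seats.
Red receives 10.

10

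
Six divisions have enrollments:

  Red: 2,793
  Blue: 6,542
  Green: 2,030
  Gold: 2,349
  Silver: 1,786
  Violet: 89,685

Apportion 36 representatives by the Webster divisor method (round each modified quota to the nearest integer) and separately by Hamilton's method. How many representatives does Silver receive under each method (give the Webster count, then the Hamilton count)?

1 and 0

Webster: Red 1, Blue 2, Green 1, Gold 1, Silver 1, Violet 30.
Hamilton: Red 1, Blue 2, Green 1, Gold 1, Silver 0, Violet 31.
Silver gets 1 under Webster and 0 under Hamilton.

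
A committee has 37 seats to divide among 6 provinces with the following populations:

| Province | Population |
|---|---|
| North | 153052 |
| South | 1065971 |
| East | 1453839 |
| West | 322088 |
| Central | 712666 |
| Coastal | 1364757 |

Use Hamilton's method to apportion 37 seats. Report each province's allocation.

North 1, South 8, East 11, West 2, Central 5, Coastal 10

Total 5072373; standard divisor 5072373/37 ≈ 137091.162.
Standard quotas: North 1.1164, South 7.7756, East 10.6049, West 2.3494, Central 5.1985, Coastal 9.9551.
Lower quotas: North 1, South 7, East 10, West 2, Central 5, Coastal 9 (sum 34, leaving 3 seats).
Remainders in descending order: Coastal 0.9551, South 0.7756, East 0.6049, West 0.3494, Central 0.1985, North 0.1164.
The surplus seats go to Coastal, South, East.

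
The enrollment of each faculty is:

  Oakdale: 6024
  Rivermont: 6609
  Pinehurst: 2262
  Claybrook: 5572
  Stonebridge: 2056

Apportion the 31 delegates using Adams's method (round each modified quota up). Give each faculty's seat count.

Oakdale: 8, Rivermont: 9, Pinehurst: 3, Claybrook: 8, Stonebridge: 3

Standard divisor 22523/31 ≈ 726.548; standard quotas: Oakdale 8.291, Rivermont 9.096, Pinehurst 3.113, Claybrook 7.669, Stonebridge 2.830.
Rounding up gives 9, 10, 4, 8, 3 = 34 seats, so the divisor must be adjusted.
With modified divisor 780: modified quotas Oakdale 7.723, Rivermont 8.473, Pinehurst 2.900, Claybrook 7.144, Stonebridge 2.636.
Rounding up: Oakdale 8, Rivermont 9, Pinehurst 3, Claybrook 8, Stonebridge 3 (total 31).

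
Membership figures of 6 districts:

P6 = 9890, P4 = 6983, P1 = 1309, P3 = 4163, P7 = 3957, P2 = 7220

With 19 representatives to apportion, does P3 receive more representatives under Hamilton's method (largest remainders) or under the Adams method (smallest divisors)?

Adams

Hamilton: P6 6, P4 4, P1 1, P3 2, P7 2, P2 4.
Adams: P6 5, P4 4, P1 1, P3 3, P7 2, P2 4.
P3 gets 2 under Hamilton and 3 under Adams.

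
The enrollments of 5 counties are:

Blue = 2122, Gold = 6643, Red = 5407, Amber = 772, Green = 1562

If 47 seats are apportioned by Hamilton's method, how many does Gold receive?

The standard divisor is 16506/47 ≈ 351.191.
Standard quotas: Blue 6.0423, Gold 18.9156, Red 15.3962, Amber 2.1982, Green 4.4477.
Lower quotas: Blue 6, Gold 18, Red 15, Amber 2, Green 4 (sum 45, leaving 2 seats).
Remainders in descending order: Gold 0.9156, Green 0.4477, Red 0.3962, Amber 0.1982, Blue 0.0423.
The surplus seats go to Gold, Green.
Gold receives 19.

19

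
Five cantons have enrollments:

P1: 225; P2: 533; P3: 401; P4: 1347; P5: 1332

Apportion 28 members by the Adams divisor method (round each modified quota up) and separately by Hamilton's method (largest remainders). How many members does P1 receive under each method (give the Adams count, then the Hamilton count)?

Adams: P1 2, P2 4, P3 3, P4 10, P5 9.
Hamilton: P1 1, P2 4, P3 3, P4 10, P5 10.
P1 gets 2 under Adams and 1 under Hamilton.

2 and 1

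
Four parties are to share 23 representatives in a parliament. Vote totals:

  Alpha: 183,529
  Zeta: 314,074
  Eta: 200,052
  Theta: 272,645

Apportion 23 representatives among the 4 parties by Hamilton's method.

Alpha: 4; Zeta: 7; Eta: 5; Theta: 7

Standard divisor: 970300 ÷ 23 ≈ 42186.957.
Standard quotas: Alpha 4.3504, Zeta 7.4448, Eta 4.7420, Theta 6.4628.
Lower quotas: Alpha 4, Zeta 7, Eta 4, Theta 6 (sum 21, leaving 2 seats).
Remainders in descending order: Eta 0.7420, Theta 0.4628, Zeta 0.4448, Alpha 0.3504.
The surplus seats go to Eta, Theta.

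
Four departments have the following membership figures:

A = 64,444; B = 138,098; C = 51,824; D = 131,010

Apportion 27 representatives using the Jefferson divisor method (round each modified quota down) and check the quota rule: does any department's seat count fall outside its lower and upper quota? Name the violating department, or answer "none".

Standard quotas: A 4.515, B 9.675, C 3.631, D 9.179.
Jefferson allocation: A 4, B 10, C 3, D 10.
Every allocation lies between the lower and upper quota.

none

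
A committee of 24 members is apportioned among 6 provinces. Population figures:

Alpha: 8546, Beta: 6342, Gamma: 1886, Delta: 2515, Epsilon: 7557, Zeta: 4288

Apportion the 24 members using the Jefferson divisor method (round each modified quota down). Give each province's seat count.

Alpha 7; Beta 5; Gamma 1; Delta 2; Epsilon 6; Zeta 3

Standard divisor 31134/24 ≈ 1297.25; standard quotas: Alpha 6.588, Beta 4.889, Gamma 1.454, Delta 1.939, Epsilon 5.825, Zeta 3.305.
Rounding down gives 6, 4, 1, 1, 5, 3 = 20 seats, so the divisor must be adjusted.
With modified divisor 1200: modified quotas Alpha 7.122, Beta 5.285, Gamma 1.572, Delta 2.096, Epsilon 6.298, Zeta 3.573.
Rounding down: Alpha 7, Beta 5, Gamma 1, Delta 2, Epsilon 6, Zeta 3 (total 24).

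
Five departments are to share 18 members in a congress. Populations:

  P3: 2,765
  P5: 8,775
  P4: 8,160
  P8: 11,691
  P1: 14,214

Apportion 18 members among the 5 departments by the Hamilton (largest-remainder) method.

Total 45605; standard divisor 45605/18 ≈ 2533.611.
Standard quotas: P3 1.0913, P5 3.4634, P4 3.2207, P8 4.6144, P1 5.6102.
Lower quotas: P3 1, P5 3, P4 3, P8 4, P1 5 (sum 16, leaving 2 seats).
Remainders in descending order: P8 0.6144, P1 0.6102, P5 0.4634, P4 0.2207, P3 0.0913.
Largest remainders: P8, P1 receive the extra seats.

P3 1, P5 3, P4 3, P8 5, P1 6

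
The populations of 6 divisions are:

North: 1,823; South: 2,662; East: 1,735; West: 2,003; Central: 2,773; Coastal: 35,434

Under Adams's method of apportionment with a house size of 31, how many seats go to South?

2

Standard divisor 46430/31 ≈ 1497.742; standard quotas: North 1.217, South 1.777, East 1.158, West 1.337, Central 1.851, Coastal 23.658.
Rounding up gives 2, 2, 2, 2, 2, 24 = 34 seats, so the divisor must be adjusted.
With modified divisor 1700: modified quotas North 1.072, South 1.566, East 1.021, West 1.178, Central 1.631, Coastal 20.844.
Rounding up: North 2, South 2, East 2, West 2, Central 2, Coastal 21 (total 31).
South receives 2.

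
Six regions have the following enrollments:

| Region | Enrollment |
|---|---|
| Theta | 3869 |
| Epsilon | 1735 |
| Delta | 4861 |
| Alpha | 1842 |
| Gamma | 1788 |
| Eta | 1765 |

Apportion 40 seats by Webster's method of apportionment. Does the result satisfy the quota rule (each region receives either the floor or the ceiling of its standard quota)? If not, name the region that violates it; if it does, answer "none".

Standard quotas: Theta 9.758, Epsilon 4.376, Delta 12.260, Alpha 4.646, Gamma 4.509, Eta 4.451.
Webster allocation: Theta 10, Epsilon 4, Delta 12, Alpha 5, Gamma 5, Eta 4.
Every allocation lies between the lower and upper quota.

none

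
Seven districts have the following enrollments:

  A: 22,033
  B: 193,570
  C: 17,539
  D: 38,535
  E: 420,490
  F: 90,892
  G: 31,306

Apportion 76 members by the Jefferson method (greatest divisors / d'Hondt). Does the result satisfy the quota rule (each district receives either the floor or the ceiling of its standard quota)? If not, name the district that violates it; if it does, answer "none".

Standard quotas: A 2.056, B 18.065, C 1.637, D 3.596, E 39.242, F 8.482, G 2.922.
Jefferson allocation: A 2, B 18, C 1, D 3, E 41, F 8, G 3.
E has quota 39.242 (lower 39, upper 40) but receives 41 — outside the quota interval.

E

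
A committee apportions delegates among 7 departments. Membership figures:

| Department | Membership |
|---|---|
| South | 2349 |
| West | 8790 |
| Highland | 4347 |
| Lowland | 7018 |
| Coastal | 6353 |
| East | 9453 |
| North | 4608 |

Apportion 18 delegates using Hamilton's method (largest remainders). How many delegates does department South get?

1

Standard divisor: 42918 ÷ 18 ≈ 2384.333.
Standard quotas: South 0.9852, West 3.6866, Highland 1.8232, Lowland 2.9434, Coastal 2.6645, East 3.9646, North 1.9326.
Lower quotas: South 0, West 3, Highland 1, Lowland 2, Coastal 2, East 3, North 1 (sum 12, leaving 6 seats).
Remainders in descending order: South 0.9852, East 0.9646, Lowland 0.9434, North 0.9326, Highland 0.8232, West 0.6866, Coastal 0.6645.
Largest remainders: South, East, Lowland, North, Highland, West receive the extra seats.
South receives 1.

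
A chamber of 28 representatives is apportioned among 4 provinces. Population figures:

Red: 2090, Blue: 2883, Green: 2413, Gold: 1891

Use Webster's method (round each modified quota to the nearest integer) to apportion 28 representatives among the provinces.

Red 6, Blue 9, Green 7, Gold 6

Standard divisor 9277/28 ≈ 331.321; standard quotas: Red 6.308, Blue 8.702, Green 7.283, Gold 5.707.
Rounding to the nearest integer gives Red 6, Blue 9, Green 7, Gold 6 — total 28, matching the house size, so no adjustment is needed.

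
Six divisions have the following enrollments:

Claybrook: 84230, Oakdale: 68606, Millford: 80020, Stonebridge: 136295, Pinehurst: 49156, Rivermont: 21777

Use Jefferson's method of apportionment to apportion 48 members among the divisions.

Claybrook 9; Oakdale 8; Millford 9; Stonebridge 15; Pinehurst 5; Rivermont 2

Standard divisor 440084/48 ≈ 9168.417; standard quotas: Claybrook 9.187, Oakdale 7.483, Millford 8.728, Stonebridge 14.866, Pinehurst 5.361, Rivermont 2.375.
Rounding down gives 9, 7, 8, 14, 5, 2 = 45 seats, so the divisor must be adjusted.
With modified divisor 8550: modified quotas Claybrook 9.851, Oakdale 8.024, Millford 9.359, Stonebridge 15.941, Pinehurst 5.749, Rivermont 2.547.
Rounding down: Claybrook 9, Oakdale 8, Millford 9, Stonebridge 15, Pinehurst 5, Rivermont 2 (total 48).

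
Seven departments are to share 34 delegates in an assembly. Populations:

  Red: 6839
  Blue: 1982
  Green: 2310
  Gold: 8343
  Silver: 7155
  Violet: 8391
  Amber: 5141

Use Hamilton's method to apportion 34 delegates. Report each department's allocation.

Red 6, Blue 2, Green 2, Gold 7, Silver 6, Violet 7, Amber 4

Standard divisor: 40161 ÷ 34 ≈ 1181.206.
Standard quotas: Red 5.7898, Blue 1.6779, Green 1.9556, Gold 7.0631, Silver 6.0574, Violet 7.1038, Amber 4.3523.
Lower quotas: Red 5, Blue 1, Green 1, Gold 7, Silver 6, Violet 7, Amber 4 (sum 31, leaving 3 seats).
Remainders in descending order: Green 0.9556, Red 0.7898, Blue 0.6779, Amber 0.3523, Violet 0.1038, Gold 0.0631, Silver 0.0574.
The surplus seats go to Green, Red, Blue.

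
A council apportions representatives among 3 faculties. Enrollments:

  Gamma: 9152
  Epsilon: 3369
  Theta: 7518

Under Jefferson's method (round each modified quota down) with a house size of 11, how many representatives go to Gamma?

Standard divisor 20039/11 ≈ 1821.727; standard quotas: Gamma 5.024, Epsilon 1.849, Theta 4.127.
Rounding down gives 5, 1, 4 = 10 seats, so the divisor must be adjusted.
With modified divisor 1600: modified quotas Gamma 5.720, Epsilon 2.106, Theta 4.699.
Rounding down: Gamma 5, Epsilon 2, Theta 4 (total 11).
Gamma receives 5.

5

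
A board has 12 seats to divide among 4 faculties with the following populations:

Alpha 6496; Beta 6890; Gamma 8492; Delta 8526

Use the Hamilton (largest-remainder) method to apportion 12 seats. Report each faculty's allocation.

Alpha: 3; Beta: 3; Gamma: 3; Delta: 3

Total 30404; standard divisor 30404/12 ≈ 2533.667.
Standard quotas: Alpha 2.5639, Beta 2.7194, Gamma 3.3517, Delta 3.3651.
Lower quotas: Alpha 2, Beta 2, Gamma 3, Delta 3 (sum 10, leaving 2 seats).
Remainders in descending order: Beta 0.7194, Alpha 0.5639, Delta 0.3651, Gamma 0.3517.
Largest remainders: Beta, Alpha receive the extra seats.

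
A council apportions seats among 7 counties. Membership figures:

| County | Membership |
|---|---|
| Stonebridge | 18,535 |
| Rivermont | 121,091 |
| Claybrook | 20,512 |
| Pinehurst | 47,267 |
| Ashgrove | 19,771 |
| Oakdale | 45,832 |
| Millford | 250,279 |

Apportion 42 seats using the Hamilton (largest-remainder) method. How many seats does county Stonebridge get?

Total 523287; standard divisor 523287/42 ≈ 12459.214.
Standard quotas: Stonebridge 1.4877, Rivermont 9.7190, Claybrook 1.6463, Pinehurst 3.7937, Ashgrove 1.5869, Oakdale 3.6786, Millford 20.0879.
Lower quotas: Stonebridge 1, Rivermont 9, Claybrook 1, Pinehurst 3, Ashgrove 1, Oakdale 3, Millford 20 (sum 38, leaving 4 seats).
Remainders in descending order: Pinehurst 0.7937, Rivermont 0.7190, Oakdale 0.6786, Claybrook 0.6463, Ashgrove 0.5869, Stonebridge 0.4877, Millford 0.0879.
The surplus seats go to Pinehurst, Rivermont, Oakdale, Claybrook.
Stonebridge receives 1.

1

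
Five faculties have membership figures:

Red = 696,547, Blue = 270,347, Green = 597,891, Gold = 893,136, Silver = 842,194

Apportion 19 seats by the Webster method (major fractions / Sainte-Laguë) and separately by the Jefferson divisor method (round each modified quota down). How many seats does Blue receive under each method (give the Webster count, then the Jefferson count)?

2 and 1

Webster: Red 4, Blue 2, Green 3, Gold 5, Silver 5.
Jefferson: Red 4, Blue 1, Green 4, Gold 5, Silver 5.
Blue gets 2 under Webster and 1 under Jefferson.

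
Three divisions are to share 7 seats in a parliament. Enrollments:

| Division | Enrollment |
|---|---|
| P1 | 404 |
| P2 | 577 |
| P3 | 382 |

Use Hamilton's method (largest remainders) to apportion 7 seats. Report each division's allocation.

The standard divisor is 1363/7 ≈ 194.714.
Standard quotas: P1 2.075, P2 2.963, P3 1.962.
Lower quotas: P1 2, P2 2, P3 1 (sum 5, leaving 2 seats).
Remainders in descending order: P2 0.963, P3 0.962, P1 0.075.
Largest remainders: P2, P3 receive the extra seats.

P1 2, P2 3, P3 2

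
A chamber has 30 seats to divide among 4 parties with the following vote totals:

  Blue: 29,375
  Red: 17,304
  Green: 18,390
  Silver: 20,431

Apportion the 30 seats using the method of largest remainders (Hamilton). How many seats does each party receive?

The standard divisor is 85500/30 = 2850.
Standard quotas: Blue 10.3070, Red 6.0716, Green 6.4526, Silver 7.1688.
Lower quotas: Blue 10, Red 6, Green 6, Silver 7 (sum 29, leaving 1 seat).
Remainders in descending order: Green 0.4526, Blue 0.3070, Silver 0.1688, Red 0.0716.
The surplus seat goes to Green.

Blue 10, Red 6, Green 7, Silver 7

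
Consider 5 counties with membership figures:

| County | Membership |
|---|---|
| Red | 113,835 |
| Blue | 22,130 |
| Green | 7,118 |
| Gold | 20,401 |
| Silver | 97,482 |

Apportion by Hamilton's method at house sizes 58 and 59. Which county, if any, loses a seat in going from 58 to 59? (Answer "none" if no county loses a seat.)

At 58 seats: Red 25, Blue 5, Green 2, Gold 4, Silver 22.
At 59 seats: Red 26, Blue 5, Green 1, Gold 5, Silver 22.
Green drops from 2 to 1.

Green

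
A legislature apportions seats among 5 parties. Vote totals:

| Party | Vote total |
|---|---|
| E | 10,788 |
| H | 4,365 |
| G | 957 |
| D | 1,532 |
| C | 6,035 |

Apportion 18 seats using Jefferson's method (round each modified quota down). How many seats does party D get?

Standard divisor 23677/18 ≈ 1315.389; standard quotas: E 8.201, H 3.318, G 0.728, D 1.165, C 4.588.
Rounding down gives 8, 3, 0, 1, 4 = 16 seats, so the divisor must be adjusted.
With modified divisor 1100: modified quotas E 9.807, H 3.968, G 0.870, D 1.393, C 5.486.
Rounding down: E 9, H 3, G 0, D 1, C 5 (total 18).
D receives 1.

1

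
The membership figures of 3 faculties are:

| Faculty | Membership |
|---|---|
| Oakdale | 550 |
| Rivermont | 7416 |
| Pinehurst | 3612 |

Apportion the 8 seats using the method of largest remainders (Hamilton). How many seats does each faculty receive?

Oakdale: 0; Rivermont: 5; Pinehurst: 3

The standard divisor is 11578/8 ≈ 1447.25.
Standard quotas: Oakdale 0.3800, Rivermont 5.1242, Pinehurst 2.4958.
Lower quotas: Oakdale 0, Rivermont 5, Pinehurst 2 (sum 7, leaving 1 seat).
Remainders in descending order: Pinehurst 0.4958, Oakdale 0.3800, Rivermont 0.1242.
The surplus seat goes to Pinehurst.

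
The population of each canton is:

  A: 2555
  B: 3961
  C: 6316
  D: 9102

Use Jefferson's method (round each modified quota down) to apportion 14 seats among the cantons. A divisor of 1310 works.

With modified divisor 1310: modified quotas A 1.950, B 3.024, C 4.821, D 6.948.
Rounding down: A 1, B 3, C 4, D 6 (total 14).

A=1, B=3, C=4, D=6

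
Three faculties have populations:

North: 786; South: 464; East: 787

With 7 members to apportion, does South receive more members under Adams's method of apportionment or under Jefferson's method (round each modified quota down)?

Adams: North 2, South 2, East 3.
Jefferson: North 3, South 1, East 3.
South gets 2 under Adams and 1 under Jefferson.

Adams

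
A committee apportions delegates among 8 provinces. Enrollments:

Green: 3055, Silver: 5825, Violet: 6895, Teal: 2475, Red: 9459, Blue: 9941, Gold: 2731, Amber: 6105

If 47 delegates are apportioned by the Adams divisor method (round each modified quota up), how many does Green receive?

Standard divisor 46486/47 ≈ 989.064; standard quotas: Green 3.089, Silver 5.889, Violet 6.971, Teal 2.502, Red 9.564, Blue 10.051, Gold 2.761, Amber 6.173.
Rounding up gives 4, 6, 7, 3, 10, 11, 3, 7 = 51 seats, so the divisor must be adjusted.
With modified divisor 1100: modified quotas Green 2.777, Silver 5.295, Violet 6.268, Teal 2.250, Red 8.599, Blue 9.037, Gold 2.483, Amber 5.550.
Rounding up: Green 3, Silver 6, Violet 7, Teal 3, Red 9, Blue 10, Gold 3, Amber 6 (total 47).
Green receives 3.

3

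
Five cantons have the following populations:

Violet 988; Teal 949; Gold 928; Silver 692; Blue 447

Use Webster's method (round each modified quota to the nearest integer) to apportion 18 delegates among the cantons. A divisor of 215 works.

With modified divisor 215: modified quotas Violet 4.595, Teal 4.414, Gold 4.316, Silver 3.219, Blue 2.079.
Rounding to the nearest integer: Violet 5, Teal 4, Gold 4, Silver 3, Blue 2 (total 18).

Violet 5, Teal 4, Gold 4, Silver 3, Blue 2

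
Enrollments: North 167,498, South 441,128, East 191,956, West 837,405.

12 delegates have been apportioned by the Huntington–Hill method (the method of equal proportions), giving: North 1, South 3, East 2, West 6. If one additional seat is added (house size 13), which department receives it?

Priority for the next seat is population ÷ (√(s·(s+1))).
Priorities: North 118438.972, South 127342.685, East 78365.709, West 129214.397.
Highest priority: West.

West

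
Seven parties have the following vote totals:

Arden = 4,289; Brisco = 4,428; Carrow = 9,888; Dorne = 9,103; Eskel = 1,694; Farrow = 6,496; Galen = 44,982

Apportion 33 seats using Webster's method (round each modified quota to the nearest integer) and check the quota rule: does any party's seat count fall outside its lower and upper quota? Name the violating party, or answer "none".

Galen

Standard quotas: Arden 1.750, Brisco 1.807, Carrow 4.034, Dorne 3.714, Eskel 0.691, Farrow 2.650, Galen 18.353.
Webster allocation: Arden 2, Brisco 2, Carrow 4, Dorne 4, Eskel 1, Farrow 3, Galen 17.
Galen has quota 18.353 (lower 18, upper 19) but receives 17 — outside the quota interval.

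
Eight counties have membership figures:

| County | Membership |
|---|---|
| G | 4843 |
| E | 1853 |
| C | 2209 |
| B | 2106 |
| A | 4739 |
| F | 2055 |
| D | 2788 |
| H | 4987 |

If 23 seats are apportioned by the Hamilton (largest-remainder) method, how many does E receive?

2

Total 25580; standard divisor 25580/23 ≈ 1112.174.
Standard quotas: G 4.355, E 1.666, C 1.986, B 1.894, A 4.261, F 1.848, D 2.507, H 4.484.
Lower quotas: G 4, E 1, C 1, B 1, A 4, F 1, D 2, H 4 (sum 18, leaving 5 seats).
Remainders in descending order: C 0.986, B 0.894, F 0.848, E 0.666, D 0.507, H 0.484, G 0.355, A 0.261.
The surplus seats go to C, B, F, E, D.
E receives 2.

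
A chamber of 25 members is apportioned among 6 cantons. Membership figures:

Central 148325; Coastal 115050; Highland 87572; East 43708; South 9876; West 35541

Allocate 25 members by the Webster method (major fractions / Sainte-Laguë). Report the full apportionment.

Central 8, Coastal 7, Highland 5, East 2, South 1, West 2

Standard divisor 440072/25 ≈ 17602.88; standard quotas: Central 8.426, Coastal 6.536, Highland 4.975, East 2.483, South 0.561, West 2.019.
Rounding to the nearest integer gives Central 8, Coastal 7, Highland 5, East 2, South 1, West 2 — total 25, matching the house size, so no adjustment is needed.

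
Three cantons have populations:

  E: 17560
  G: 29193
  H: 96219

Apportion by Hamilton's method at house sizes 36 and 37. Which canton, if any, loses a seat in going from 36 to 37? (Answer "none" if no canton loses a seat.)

At 36 seats: E 5, G 7, H 24.
At 37 seats: E 4, G 8, H 25.
E drops from 5 to 4.

E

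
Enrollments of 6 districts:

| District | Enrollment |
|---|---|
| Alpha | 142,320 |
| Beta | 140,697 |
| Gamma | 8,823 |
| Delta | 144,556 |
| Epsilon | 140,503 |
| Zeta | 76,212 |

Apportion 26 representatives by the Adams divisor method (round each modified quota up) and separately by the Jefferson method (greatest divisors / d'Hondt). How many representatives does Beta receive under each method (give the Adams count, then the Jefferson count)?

Adams: Alpha 6, Beta 5, Gamma 1, Delta 6, Epsilon 5, Zeta 3.
Jefferson: Alpha 6, Beta 6, Gamma 0, Delta 6, Epsilon 5, Zeta 3.
Beta gets 5 under Adams and 6 under Jefferson.

5 and 6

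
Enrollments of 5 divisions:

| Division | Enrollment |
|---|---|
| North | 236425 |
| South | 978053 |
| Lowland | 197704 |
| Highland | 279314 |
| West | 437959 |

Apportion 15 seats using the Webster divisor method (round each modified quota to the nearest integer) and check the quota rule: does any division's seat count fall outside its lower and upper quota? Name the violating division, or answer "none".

Standard quotas: North 1.665, South 6.889, Lowland 1.393, Highland 1.968, West 3.085.
Webster allocation: North 2, South 7, Lowland 1, Highland 2, West 3.
Every allocation lies between the lower and upper quota.

none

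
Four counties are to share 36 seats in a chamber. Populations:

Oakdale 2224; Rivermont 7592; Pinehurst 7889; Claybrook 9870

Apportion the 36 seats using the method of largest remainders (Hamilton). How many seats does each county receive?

Standard divisor: 27575 ÷ 36 ≈ 765.972.
Standard quotas: Oakdale 2.9035, Rivermont 9.9116, Pinehurst 10.2993, Claybrook 12.8856.
Lower quotas: Oakdale 2, Rivermont 9, Pinehurst 10, Claybrook 12 (sum 33, leaving 3 seats).
Remainders in descending order: Rivermont 0.9116, Oakdale 0.9035, Claybrook 0.8856, Pinehurst 0.2993.
Largest remainders: Rivermont, Oakdale, Claybrook receive the extra seats.

Oakdale=3, Rivermont=10, Pinehurst=10, Claybrook=13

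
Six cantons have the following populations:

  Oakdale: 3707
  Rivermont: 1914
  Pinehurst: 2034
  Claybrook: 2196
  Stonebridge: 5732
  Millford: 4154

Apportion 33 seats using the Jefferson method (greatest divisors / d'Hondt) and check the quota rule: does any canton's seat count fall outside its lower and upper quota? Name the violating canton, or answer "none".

none

Standard quotas: Oakdale 6.198, Rivermont 3.200, Pinehurst 3.401, Claybrook 3.672, Stonebridge 9.584, Millford 6.945.
Jefferson allocation: Oakdale 6, Rivermont 3, Pinehurst 3, Claybrook 4, Stonebridge 10, Millford 7.
Every allocation lies between the lower and upper quota.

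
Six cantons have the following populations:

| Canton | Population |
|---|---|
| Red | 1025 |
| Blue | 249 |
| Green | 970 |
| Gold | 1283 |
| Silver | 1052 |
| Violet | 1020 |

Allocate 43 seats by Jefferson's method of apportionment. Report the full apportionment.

Red=8; Blue=2; Green=7; Gold=10; Silver=8; Violet=8

Standard divisor 5599/43 ≈ 130.209; standard quotas: Red 7.872, Blue 1.912, Green 7.450, Gold 9.853, Silver 8.079, Violet 7.834.
Rounding down gives 7, 1, 7, 9, 8, 7 = 39 seats, so the divisor must be adjusted.
With modified divisor 123: modified quotas Red 8.333, Blue 2.024, Green 7.886, Gold 10.431, Silver 8.553, Violet 8.293.
Rounding down: Red 8, Blue 2, Green 7, Gold 10, Silver 8, Violet 8 (total 43).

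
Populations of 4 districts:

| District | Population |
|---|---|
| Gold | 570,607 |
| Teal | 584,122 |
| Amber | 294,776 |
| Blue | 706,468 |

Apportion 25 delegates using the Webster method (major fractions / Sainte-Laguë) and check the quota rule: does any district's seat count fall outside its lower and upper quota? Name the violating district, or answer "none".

none

Standard quotas: Gold 6.617, Teal 6.773, Amber 3.418, Blue 8.192.
Webster allocation: Gold 7, Teal 7, Amber 3, Blue 8.
Every allocation lies between the lower and upper quota.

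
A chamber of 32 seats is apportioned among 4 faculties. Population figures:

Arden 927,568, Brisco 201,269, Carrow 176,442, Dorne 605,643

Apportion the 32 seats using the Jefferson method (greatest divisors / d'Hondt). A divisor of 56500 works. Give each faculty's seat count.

With modified divisor 56500: modified quotas Arden 16.417, Brisco 3.562, Carrow 3.123, Dorne 10.719.
Rounding down: Arden 16, Brisco 3, Carrow 3, Dorne 10 (total 32).

Arden=16, Brisco=3, Carrow=3, Dorne=10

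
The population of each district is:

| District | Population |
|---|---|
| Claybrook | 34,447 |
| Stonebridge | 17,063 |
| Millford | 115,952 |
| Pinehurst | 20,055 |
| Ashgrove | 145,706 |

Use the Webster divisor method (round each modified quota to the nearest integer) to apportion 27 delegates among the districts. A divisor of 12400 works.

With modified divisor 12400: modified quotas Claybrook 2.778, Stonebridge 1.376, Millford 9.351, Pinehurst 1.617, Ashgrove 11.750.
Rounding to the nearest integer: Claybrook 3, Stonebridge 1, Millford 9, Pinehurst 2, Ashgrove 12 (total 27).

Claybrook: 3, Stonebridge: 1, Millford: 9, Pinehurst: 2, Ashgrove: 12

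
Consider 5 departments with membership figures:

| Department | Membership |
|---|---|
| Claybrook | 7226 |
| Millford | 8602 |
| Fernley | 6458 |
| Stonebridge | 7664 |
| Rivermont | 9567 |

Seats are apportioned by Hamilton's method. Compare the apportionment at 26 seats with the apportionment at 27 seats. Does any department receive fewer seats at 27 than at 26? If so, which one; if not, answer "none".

none

At 26 seats: Claybrook 5, Millford 6, Fernley 4, Stonebridge 5, Rivermont 6.
At 27 seats: Claybrook 5, Millford 6, Fernley 4, Stonebridge 5, Rivermont 7.
No department's allocation decreased.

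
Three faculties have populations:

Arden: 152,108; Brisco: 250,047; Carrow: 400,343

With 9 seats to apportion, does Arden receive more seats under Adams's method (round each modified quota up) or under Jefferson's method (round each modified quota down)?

Adams

Adams: Arden 2, Brisco 3, Carrow 4.
Jefferson: Arden 1, Brisco 3, Carrow 5.
Arden gets 2 under Adams and 1 under Jefferson.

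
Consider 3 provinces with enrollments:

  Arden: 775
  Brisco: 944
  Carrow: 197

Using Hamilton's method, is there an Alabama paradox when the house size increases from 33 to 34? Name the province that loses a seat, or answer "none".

Carrow

At 33 seats: Arden 13, Brisco 16, Carrow 4.
At 34 seats: Arden 14, Brisco 17, Carrow 3.
Carrow drops from 4 to 3.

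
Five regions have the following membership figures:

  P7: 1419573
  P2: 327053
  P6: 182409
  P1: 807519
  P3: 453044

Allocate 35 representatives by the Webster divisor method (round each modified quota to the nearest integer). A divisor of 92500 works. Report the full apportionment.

With modified divisor 92500: modified quotas P7 15.347, P2 3.536, P6 1.972, P1 8.730, P3 4.898.
Rounding to the nearest integer: P7 15, P2 4, P6 2, P1 9, P3 5 (total 35).

P7 15, P2 4, P6 2, P1 9, P3 5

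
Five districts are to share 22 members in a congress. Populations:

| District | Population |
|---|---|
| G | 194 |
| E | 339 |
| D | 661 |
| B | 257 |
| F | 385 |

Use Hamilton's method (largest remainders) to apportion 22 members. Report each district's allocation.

The standard divisor is 1836/22 ≈ 83.455.
Standard quotas: G 2.325, E 4.062, D 7.920, B 3.080, F 4.613.
Lower quotas: G 2, E 4, D 7, B 3, F 4 (sum 20, leaving 2 seats).
Remainders in descending order: D 0.920, F 0.613, G 0.325, B 0.080, E 0.062.
The surplus seats go to D, F.

G 2, E 4, D 8, B 3, F 5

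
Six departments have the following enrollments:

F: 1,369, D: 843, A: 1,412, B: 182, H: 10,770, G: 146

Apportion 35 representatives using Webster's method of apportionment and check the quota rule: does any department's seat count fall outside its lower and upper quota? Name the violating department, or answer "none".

Standard quotas: F 3.255, D 2.004, A 3.357, B 0.433, H 25.605, G 0.347.
Webster allocation: F 3, D 2, A 3, B 0, H 27, G 0.
H has quota 25.605 (lower 25, upper 26) but receives 27 — outside the quota interval.

H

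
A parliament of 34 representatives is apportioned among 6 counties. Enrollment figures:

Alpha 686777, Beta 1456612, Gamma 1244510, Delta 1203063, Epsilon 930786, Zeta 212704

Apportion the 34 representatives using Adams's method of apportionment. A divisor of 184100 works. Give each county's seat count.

With modified divisor 184100: modified quotas Alpha 3.730, Beta 7.912, Gamma 6.760, Delta 6.535, Epsilon 5.056, Zeta 1.155.
Rounding up: Alpha 4, Beta 8, Gamma 7, Delta 7, Epsilon 6, Zeta 2 (total 34).

Alpha 4, Beta 8, Gamma 7, Delta 7, Epsilon 6, Zeta 2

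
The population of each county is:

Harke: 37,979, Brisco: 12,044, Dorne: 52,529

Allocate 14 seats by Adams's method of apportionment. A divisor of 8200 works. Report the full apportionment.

Harke=5; Brisco=2; Dorne=7

With modified divisor 8200: modified quotas Harke 4.632, Brisco 1.469, Dorne 6.406.
Rounding up: Harke 5, Brisco 2, Dorne 7 (total 14).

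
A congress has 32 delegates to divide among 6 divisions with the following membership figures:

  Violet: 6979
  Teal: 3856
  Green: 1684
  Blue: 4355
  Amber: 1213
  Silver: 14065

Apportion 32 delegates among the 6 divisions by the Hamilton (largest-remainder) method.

Violet: 7; Teal: 4; Green: 2; Blue: 4; Amber: 1; Silver: 14

Standard divisor: 32152 ÷ 32 ≈ 1004.75.
Standard quotas: Violet 6.9460, Teal 3.8378, Green 1.6760, Blue 4.3344, Amber 1.2073, Silver 13.9985.
Lower quotas: Violet 6, Teal 3, Green 1, Blue 4, Amber 1, Silver 13 (sum 28, leaving 4 seats).
Remainders in descending order: Silver 0.9985, Violet 0.9460, Teal 0.8378, Green 0.6760, Blue 0.3344, Amber 0.2073.
The surplus seats go to Silver, Violet, Teal, Green.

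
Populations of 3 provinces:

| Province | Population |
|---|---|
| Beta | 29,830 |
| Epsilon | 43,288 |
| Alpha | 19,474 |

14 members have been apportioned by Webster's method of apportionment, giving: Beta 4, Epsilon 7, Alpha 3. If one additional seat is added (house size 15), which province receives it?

Beta

Priority for the next seat is population ÷ (current seats + 0.5).
Priorities: Beta 6628.889, Epsilon 5771.733, Alpha 5564.000.
Highest priority: Beta.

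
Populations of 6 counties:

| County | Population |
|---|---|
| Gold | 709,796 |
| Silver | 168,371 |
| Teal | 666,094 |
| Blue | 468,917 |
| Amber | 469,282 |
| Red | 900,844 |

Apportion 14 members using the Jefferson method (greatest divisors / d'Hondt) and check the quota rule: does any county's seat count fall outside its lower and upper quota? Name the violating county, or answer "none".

Standard quotas: Gold 2.937, Silver 0.697, Teal 2.756, Blue 1.940, Amber 1.942, Red 3.728.
Jefferson allocation: Gold 3, Silver 0, Teal 3, Blue 2, Amber 2, Red 4.
Every allocation lies between the lower and upper quota.

none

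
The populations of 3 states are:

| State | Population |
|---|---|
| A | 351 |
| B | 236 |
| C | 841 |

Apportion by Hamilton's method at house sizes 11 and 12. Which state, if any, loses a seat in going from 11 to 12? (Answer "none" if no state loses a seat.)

none

At 11 seats: A 3, B 2, C 6.
At 12 seats: A 3, B 2, C 7.
No state's allocation decreased.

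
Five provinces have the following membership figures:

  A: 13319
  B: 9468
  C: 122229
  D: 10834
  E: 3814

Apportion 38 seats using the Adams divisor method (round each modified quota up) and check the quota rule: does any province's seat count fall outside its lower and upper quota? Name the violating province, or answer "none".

Standard quotas: A 3.170, B 2.253, C 29.090, D 2.578, E 0.908.
Adams allocation: A 3, B 3, C 28, D 3, E 1.
C has quota 29.090 (lower 29, upper 30) but receives 28 — outside the quota interval.

C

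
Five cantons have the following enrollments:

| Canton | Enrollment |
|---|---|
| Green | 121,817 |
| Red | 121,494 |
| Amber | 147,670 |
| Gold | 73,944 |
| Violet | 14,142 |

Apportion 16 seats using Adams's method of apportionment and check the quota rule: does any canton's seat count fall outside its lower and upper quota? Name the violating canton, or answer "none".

Standard quotas: Green 4.068, Red 4.058, Amber 4.932, Gold 2.470, Violet 0.472.
Adams allocation: Green 4, Red 4, Amber 4, Gold 3, Violet 1.
Every allocation lies between the lower and upper quota.

none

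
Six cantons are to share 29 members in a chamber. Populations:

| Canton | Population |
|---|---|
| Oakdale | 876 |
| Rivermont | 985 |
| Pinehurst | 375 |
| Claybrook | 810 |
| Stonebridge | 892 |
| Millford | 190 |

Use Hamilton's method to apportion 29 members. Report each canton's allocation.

Total 4128; standard divisor 4128/29 ≈ 142.345.
Standard quotas: Oakdale 6.154, Rivermont 6.920, Pinehurst 2.634, Claybrook 5.690, Stonebridge 6.266, Millford 1.335.
Lower quotas: Oakdale 6, Rivermont 6, Pinehurst 2, Claybrook 5, Stonebridge 6, Millford 1 (sum 26, leaving 3 seats).
Remainders in descending order: Rivermont 0.920, Claybrook 0.690, Pinehurst 0.634, Millford 0.335, Stonebridge 0.266, Oakdale 0.154.
The surplus seats go to Rivermont, Claybrook, Pinehurst.

Oakdale: 6; Rivermont: 7; Pinehurst: 3; Claybrook: 6; Stonebridge: 6; Millford: 1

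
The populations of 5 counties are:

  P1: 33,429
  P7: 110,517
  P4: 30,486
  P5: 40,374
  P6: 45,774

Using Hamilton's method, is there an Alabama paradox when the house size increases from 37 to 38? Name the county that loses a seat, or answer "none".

none

At 37 seats: P1 5, P7 16, P4 4, P5 6, P6 6.
At 38 seats: P1 5, P7 16, P4 4, P5 6, P6 7.
No county's allocation decreased.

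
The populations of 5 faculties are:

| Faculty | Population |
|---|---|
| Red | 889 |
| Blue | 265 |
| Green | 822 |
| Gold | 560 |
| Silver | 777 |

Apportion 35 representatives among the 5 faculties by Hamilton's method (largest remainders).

Total 3313; standard divisor 3313/35 ≈ 94.657.
Standard quotas: Red 9.392, Blue 2.800, Green 8.684, Gold 5.916, Silver 8.209.
Lower quotas: Red 9, Blue 2, Green 8, Gold 5, Silver 8 (sum 32, leaving 3 seats).
Remainders in descending order: Gold 0.916, Blue 0.800, Green 0.684, Red 0.392, Silver 0.209.
The surplus seats go to Gold, Blue, Green.

Red=9; Blue=3; Green=9; Gold=6; Silver=8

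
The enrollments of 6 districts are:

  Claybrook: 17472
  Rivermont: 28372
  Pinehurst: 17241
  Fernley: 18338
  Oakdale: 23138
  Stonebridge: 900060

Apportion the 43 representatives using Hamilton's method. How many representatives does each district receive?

Claybrook 1; Rivermont 1; Pinehurst 1; Fernley 1; Oakdale 1; Stonebridge 38

Total 1004621; standard divisor 1004621/43 ≈ 23363.279.
Standard quotas: Claybrook 0.7478, Rivermont 1.2144, Pinehurst 0.7380, Fernley 0.7849, Oakdale 0.9904, Stonebridge 38.5246.
Lower quotas: Claybrook 0, Rivermont 1, Pinehurst 0, Fernley 0, Oakdale 0, Stonebridge 38 (sum 39, leaving 4 seats).
Remainders in descending order: Oakdale 0.9904, Fernley 0.7849, Claybrook 0.7478, Pinehurst 0.7380, Stonebridge 0.5246, Rivermont 0.2144.
The surplus seats go to Oakdale, Fernley, Claybrook, Pinehurst.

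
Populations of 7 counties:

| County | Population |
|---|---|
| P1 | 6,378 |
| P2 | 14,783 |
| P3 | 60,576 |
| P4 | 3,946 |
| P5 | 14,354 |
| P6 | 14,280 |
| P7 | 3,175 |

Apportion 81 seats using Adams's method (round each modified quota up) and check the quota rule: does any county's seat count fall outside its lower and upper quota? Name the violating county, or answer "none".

P3

Standard quotas: P1 4.397, P2 10.192, P3 41.762, P4 2.720, P5 9.896, P6 9.845, P7 2.189.
Adams allocation: P1 5, P2 10, P3 40, P4 3, P5 10, P6 10, P7 3.
P3 has quota 41.762 (lower 41, upper 42) but receives 40 — outside the quota interval.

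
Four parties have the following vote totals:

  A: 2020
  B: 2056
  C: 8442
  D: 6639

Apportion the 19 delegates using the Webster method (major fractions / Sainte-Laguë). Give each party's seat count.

A=2; B=2; C=8; D=7

Standard divisor 19157/19 ≈ 1008.263; standard quotas: A 2.003, B 2.039, C 8.373, D 6.585.
Rounding to the nearest integer gives A 2, B 2, C 8, D 7 — total 19, matching the house size, so no adjustment is needed.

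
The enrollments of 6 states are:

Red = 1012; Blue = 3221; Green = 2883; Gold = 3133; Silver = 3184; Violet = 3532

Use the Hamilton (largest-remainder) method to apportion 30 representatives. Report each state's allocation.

The standard divisor is 16965/30 ≈ 565.5.
Standard quotas: Red 1.790, Blue 5.696, Green 5.098, Gold 5.540, Silver 5.630, Violet 6.246.
Lower quotas: Red 1, Blue 5, Green 5, Gold 5, Silver 5, Violet 6 (sum 27, leaving 3 seats).
Remainders in descending order: Red 0.790, Blue 0.696, Silver 0.630, Gold 0.540, Violet 0.246, Green 0.098.
The surplus seats go to Red, Blue, Silver.

Red=2, Blue=6, Green=5, Gold=5, Silver=6, Violet=6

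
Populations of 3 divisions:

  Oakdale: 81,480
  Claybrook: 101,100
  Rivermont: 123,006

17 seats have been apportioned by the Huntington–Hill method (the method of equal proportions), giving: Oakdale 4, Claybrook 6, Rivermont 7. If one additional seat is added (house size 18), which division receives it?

Oakdale

Priority for the next seat is population ÷ (√(s·(s+1))).
Priorities: Oakdale 18219.482, Claybrook 15600.069, Rivermont 16437.368.
Highest priority: Oakdale.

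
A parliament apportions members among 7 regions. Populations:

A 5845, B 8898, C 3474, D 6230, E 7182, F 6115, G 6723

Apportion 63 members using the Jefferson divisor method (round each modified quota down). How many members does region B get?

Standard divisor 44467/63 ≈ 705.825; standard quotas: A 8.281, B 12.607, C 4.922, D 8.827, E 10.175, F 8.664, G 9.525.
Rounding down gives 8, 12, 4, 8, 10, 8, 9 = 59 seats, so the divisor must be adjusted.
With modified divisor 676: modified quotas A 8.646, B 13.163, C 5.139, D 9.216, E 10.624, F 9.046, G 9.945.
Rounding down: A 8, B 13, C 5, D 9, E 10, F 9, G 9 (total 63).
B receives 13.

13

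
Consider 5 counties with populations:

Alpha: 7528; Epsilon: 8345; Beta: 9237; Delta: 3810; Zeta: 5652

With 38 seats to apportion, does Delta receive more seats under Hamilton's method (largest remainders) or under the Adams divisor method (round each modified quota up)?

Adams

Hamilton: Alpha 9, Epsilon 9, Beta 10, Delta 4, Zeta 6.
Adams: Alpha 8, Epsilon 9, Beta 10, Delta 5, Zeta 6.
Delta gets 4 under Hamilton and 5 under Adams.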